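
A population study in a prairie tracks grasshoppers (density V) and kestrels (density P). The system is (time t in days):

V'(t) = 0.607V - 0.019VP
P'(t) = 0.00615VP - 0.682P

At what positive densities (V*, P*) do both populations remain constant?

V* ≈ 111, P* ≈ 31.9

Set dP/dt = 0 with P > 0: 0.00615V - 0.682 = 0, so V* = 0.682/0.00615 = 111.
Set dV/dt = 0 with V > 0: 0.607 - 0.019P = 0, so P* = 0.607/0.019 = 31.9.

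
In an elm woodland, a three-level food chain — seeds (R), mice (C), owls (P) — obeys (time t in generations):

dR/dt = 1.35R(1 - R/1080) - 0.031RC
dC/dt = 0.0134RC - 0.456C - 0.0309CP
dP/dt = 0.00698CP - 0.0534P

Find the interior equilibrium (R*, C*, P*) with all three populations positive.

From dP/dt = 0: 0.00698C* = 0.0534, so C* = 7.65.
From dR/dt = 0: 1.35(1 - R*/1080) = 0.031·7.65, giving R* = 1080·(1 - 0.176) = 890.
From dC/dt = 0: 0.0134·890 - 0.456 = 0.0309P*, so P* = 11.5/0.0309 = 371.

R* ≈ 890, C* ≈ 7.65, P* ≈ 371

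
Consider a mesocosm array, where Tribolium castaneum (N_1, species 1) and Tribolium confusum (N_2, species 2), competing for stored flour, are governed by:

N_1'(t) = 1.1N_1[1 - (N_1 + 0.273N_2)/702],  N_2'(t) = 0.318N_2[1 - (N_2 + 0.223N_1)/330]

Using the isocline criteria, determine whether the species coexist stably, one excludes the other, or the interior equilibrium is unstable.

Compare the nullcline intercepts: K1/α12 = 702/0.273 = 2570 > K2 = 330; K2/α21 = 330/0.223 = 1480 > K1 = 702.
Since both inequalities hold, each species can invade when rare, so the interior equilibrium is stable.

stable coexistence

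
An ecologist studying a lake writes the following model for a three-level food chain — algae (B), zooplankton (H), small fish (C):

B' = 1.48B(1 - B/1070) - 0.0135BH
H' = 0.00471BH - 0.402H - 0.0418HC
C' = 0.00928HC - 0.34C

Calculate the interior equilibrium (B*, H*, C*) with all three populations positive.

From dC/dt = 0: 0.00928H* = 0.34, so H* = 36.6.
From dB/dt = 0: 1.48(1 - B*/1070) = 0.0135·36.6, giving B* = 1070·(1 - 0.334) = 712.
From dH/dt = 0: 0.00471·712 - 0.402 = 0.0418C*, so C* = 2.95/0.0418 = 70.7.

B* ≈ 712, H* ≈ 36.6, C* ≈ 70.7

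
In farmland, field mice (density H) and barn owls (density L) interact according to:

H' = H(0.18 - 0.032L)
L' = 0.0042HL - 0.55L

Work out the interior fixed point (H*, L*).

H* ≈ 131, L* ≈ 5.62

Set dL/dt = 0 with L > 0: 0.0042H - 0.55 = 0, so H* = 0.55/0.0042 = 131.
Set dH/dt = 0 with H > 0: 0.18 - 0.032L = 0, so L* = 0.18/0.032 = 5.62.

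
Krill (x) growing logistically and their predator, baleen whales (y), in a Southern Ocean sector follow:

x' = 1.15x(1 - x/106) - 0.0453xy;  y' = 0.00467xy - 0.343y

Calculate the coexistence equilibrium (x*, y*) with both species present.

x* ≈ 73.4, y* ≈ 7.8

From dy/dt = 0 with y > 0: 0.00467x* = 0.343, so x* = 73.4.
Substitute into dx/dt = 0: 1.15(1 - 73.4/106) = 0.0453y*.
The bracket is 0.307, giving y* = 0.353/0.0453 = 7.8.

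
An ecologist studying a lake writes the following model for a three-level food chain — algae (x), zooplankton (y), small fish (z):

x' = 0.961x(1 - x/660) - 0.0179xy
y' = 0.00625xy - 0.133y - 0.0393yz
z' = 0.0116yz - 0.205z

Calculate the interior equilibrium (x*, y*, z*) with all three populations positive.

x* ≈ 443, y* ≈ 17.7, z* ≈ 67

From dz/dt = 0: 0.0116y* = 0.205, so y* = 17.7.
From dx/dt = 0: 0.961(1 - x*/660) = 0.0179·17.7, giving x* = 660·(1 - 0.329) = 443.
From dy/dt = 0: 0.00625·443 - 0.133 = 0.0393z*, so z* = 2.63/0.0393 = 67.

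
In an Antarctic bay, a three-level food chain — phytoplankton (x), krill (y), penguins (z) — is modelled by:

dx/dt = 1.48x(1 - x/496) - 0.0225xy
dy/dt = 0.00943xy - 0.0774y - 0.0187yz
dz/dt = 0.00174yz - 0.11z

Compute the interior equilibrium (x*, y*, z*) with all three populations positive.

From dz/dt = 0: 0.00174y* = 0.11, so y* = 63.2.
From dx/dt = 0: 1.48(1 - x*/496) = 0.0225·63.2, giving x* = 496·(1 - 0.961) = 19.3.
From dy/dt = 0: 0.00943·19.3 - 0.0774 = 0.0187z*, so z* = 0.105/0.0187 = 5.59.

x* ≈ 19.3, y* ≈ 63.2, z* ≈ 5.59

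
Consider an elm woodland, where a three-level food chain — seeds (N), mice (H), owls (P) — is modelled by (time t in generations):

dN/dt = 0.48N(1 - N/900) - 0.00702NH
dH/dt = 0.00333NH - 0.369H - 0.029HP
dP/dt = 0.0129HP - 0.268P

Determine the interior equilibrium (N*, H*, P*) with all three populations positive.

N* ≈ 627, H* ≈ 20.8, P* ≈ 59.2

From dP/dt = 0: 0.0129H* = 0.268, so H* = 20.8.
From dN/dt = 0: 0.48(1 - N*/900) = 0.00702·20.8, giving N* = 900·(1 - 0.304) = 627.
From dH/dt = 0: 0.00333·627 - 0.369 = 0.029P*, so P* = 1.72/0.029 = 59.2.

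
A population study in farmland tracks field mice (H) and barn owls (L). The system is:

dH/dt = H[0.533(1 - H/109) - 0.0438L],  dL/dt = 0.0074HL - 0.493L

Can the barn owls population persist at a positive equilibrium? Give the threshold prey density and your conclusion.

The predator equation gives dL/dt > 0 only when H > 0.493/0.0074 = 66.6.
Without the predator, H → K = 109. Since 109 > 66.6, the predator can invade and persist.

Threshold H = 66.6; K > 66.6, so yes, the predator persists.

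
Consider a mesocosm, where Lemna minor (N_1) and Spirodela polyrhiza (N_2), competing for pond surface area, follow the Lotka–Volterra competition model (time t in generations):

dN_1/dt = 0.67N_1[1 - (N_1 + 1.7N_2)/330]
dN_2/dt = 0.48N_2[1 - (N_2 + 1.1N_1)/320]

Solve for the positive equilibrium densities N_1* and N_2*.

N_1* ≈ 246, N_2* ≈ 49.4

Setting both brackets to zero gives the nullclines N_1 + 1.7N_2 = 330 and 1.1N_1 + N_2 = 320.
Substituting N_2 = 320 - 1.1N_1 into the first: N_1(1 - 1.7·1.1) = 330 - 1.7·320.
So N_1* = -214/-0.87 = 246, and then N_2* = 320 - 1.1·246 = 49.4.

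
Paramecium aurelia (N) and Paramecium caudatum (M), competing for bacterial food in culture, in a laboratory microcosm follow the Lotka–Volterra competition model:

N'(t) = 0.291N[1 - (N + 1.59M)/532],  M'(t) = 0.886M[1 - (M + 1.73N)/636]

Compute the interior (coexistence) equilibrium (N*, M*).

N* ≈ 274, M* ≈ 162

Setting both brackets to zero gives the nullclines N + 1.59M = 532 and 1.73N + M = 636.
Substituting M = 636 - 1.73N into the first: N(1 - 1.59·1.73) = 532 - 1.59·636.
So N* = -479/-1.75 = 274, and then M* = 636 - 1.73·274 = 162.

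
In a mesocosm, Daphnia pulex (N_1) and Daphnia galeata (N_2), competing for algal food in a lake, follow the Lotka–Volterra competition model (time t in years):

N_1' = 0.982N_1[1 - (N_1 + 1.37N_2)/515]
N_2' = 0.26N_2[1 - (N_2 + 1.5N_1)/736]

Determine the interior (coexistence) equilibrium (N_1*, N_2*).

N_1* ≈ 468, N_2* ≈ 34.6

Setting both brackets to zero gives the nullclines N_1 + 1.37N_2 = 515 and 1.5N_1 + N_2 = 736.
Substituting N_2 = 736 - 1.5N_1 into the first: N_1(1 - 1.37·1.5) = 515 - 1.37·736.
So N_1* = -493/-1.06 = 468, and then N_2* = 736 - 1.5·468 = 34.6.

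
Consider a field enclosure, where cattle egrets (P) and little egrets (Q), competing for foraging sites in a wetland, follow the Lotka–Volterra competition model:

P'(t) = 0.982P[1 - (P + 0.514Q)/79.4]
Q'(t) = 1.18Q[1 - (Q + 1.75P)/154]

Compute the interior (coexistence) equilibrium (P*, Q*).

Setting both brackets to zero gives the nullclines P + 0.514Q = 79.4 and 1.75P + Q = 154.
Substituting Q = 154 - 1.75P into the first: P(1 - 0.514·1.75) = 79.4 - 0.514·154.
So P* = 0.244/0.101 = 2.43, and then Q* = 154 - 1.75·2.43 = 150.

P* ≈ 2.43, Q* ≈ 150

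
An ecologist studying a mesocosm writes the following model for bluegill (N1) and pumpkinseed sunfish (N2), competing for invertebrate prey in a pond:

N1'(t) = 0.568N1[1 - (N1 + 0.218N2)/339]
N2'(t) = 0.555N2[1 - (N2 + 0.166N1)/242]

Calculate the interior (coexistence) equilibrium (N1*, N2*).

N1* ≈ 297, N2* ≈ 193

Setting both brackets to zero gives the nullclines N1 + 0.218N2 = 339 and 0.166N1 + N2 = 242.
Substituting N2 = 242 - 0.166N1 into the first: N1(1 - 0.218·0.166) = 339 - 0.218·242.
So N1* = 286/0.964 = 297, and then N2* = 242 - 0.166·297 = 193.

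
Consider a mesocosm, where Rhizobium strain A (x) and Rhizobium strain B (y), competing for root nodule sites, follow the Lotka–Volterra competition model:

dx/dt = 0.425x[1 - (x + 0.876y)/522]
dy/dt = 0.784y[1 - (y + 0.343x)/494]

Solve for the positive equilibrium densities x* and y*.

x* ≈ 128, y* ≈ 450

Setting both brackets to zero gives the nullclines x + 0.876y = 522 and 0.343x + y = 494.
Substituting y = 494 - 0.343x into the first: x(1 - 0.876·0.343) = 522 - 0.876·494.
So x* = 89.3/0.7 = 128, and then y* = 494 - 0.343·128 = 450.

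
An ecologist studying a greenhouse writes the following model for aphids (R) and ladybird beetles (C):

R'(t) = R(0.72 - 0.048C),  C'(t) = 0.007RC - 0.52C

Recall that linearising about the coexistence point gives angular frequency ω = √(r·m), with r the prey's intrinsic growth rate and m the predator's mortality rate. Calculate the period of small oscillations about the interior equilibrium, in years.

T ≈ 10.3 years

Here r = 0.72 and m = 0.52, so r·m = 0.374.
ω = √0.374 = 0.612 per year, hence T = 2π/ω ≈ 10.3 years.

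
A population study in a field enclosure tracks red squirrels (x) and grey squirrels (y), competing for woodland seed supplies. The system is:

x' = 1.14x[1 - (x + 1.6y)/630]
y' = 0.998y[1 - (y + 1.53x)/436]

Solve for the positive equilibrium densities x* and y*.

x* ≈ 46.7, y* ≈ 365

Setting both brackets to zero gives the nullclines x + 1.6y = 630 and 1.53x + y = 436.
Substituting y = 436 - 1.53x into the first: x(1 - 1.6·1.53) = 630 - 1.6·436.
So x* = -67.6/-1.45 = 46.7, and then y* = 436 - 1.53·46.7 = 365.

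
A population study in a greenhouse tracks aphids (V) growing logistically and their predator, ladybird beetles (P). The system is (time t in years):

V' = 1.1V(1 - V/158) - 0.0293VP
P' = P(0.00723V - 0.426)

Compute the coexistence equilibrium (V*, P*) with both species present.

V* ≈ 58.9, P* ≈ 23.5

From dP/dt = 0 with P > 0: 0.00723V* = 0.426, so V* = 58.9.
Substitute into dV/dt = 0: 1.1(1 - 58.9/158) = 0.0293P*.
The bracket is 0.627, giving P* = 0.69/0.0293 = 23.5.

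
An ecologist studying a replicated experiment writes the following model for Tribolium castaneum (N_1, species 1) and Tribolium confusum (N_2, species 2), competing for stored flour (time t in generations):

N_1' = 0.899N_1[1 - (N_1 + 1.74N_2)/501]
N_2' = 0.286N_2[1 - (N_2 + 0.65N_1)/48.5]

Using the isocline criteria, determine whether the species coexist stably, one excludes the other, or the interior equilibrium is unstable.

Compare the nullcline intercepts: K1/α12 = 501/1.74 = 288 > K2 = 48.5; K2/α21 = 48.5/0.65 = 74.6 < K1 = 501.
Since the inequalities point opposite ways, species 1 can invade but species 2 cannot.

species 1 excludes species 2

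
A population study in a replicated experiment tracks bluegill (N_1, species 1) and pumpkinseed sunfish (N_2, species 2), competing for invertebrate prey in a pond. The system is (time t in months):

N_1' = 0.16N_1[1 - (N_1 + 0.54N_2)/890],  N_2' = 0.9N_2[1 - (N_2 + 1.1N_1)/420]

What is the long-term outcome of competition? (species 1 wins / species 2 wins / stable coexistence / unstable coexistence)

species 1 excludes species 2

Compare the nullcline intercepts: K1/α12 = 890/0.54 = 1650 > K2 = 420; K2/α21 = 420/1.1 = 382 < K1 = 890.
Since the inequalities point opposite ways, species 1 can invade but species 2 cannot.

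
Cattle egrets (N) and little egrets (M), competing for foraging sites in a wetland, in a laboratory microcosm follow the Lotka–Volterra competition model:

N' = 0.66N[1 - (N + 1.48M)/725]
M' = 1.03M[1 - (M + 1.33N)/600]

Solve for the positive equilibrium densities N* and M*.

N* ≈ 168, M* ≈ 376

Setting both brackets to zero gives the nullclines N + 1.48M = 725 and 1.33N + M = 600.
Substituting M = 600 - 1.33N into the first: N(1 - 1.48·1.33) = 725 - 1.48·600.
So N* = -163/-0.968 = 168, and then M* = 600 - 1.33·168 = 376.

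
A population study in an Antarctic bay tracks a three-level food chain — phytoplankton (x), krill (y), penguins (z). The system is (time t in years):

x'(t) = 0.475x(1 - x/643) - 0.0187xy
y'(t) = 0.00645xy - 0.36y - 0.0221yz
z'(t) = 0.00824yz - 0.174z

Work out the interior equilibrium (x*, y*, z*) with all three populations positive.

x* ≈ 108, y* ≈ 21.1, z* ≈ 15.4

From dz/dt = 0: 0.00824y* = 0.174, so y* = 21.1.
From dx/dt = 0: 0.475(1 - x*/643) = 0.0187·21.1, giving x* = 643·(1 - 0.831) = 108.
From dy/dt = 0: 0.00645·108 - 0.36 = 0.0221z*, so z* = 0.34/0.0221 = 15.4.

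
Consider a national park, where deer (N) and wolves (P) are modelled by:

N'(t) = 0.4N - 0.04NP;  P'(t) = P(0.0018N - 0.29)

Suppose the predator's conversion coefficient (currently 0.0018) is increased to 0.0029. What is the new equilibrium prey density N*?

At the interior fixed point, setting dP/dt = 0 with P > 0 fixes N* = (predator death rate)/(NP coefficient) — independent of the other coefficients.
With the change, N* = 0.29/0.0029 = 100; it falls from 161.

N* ≈ 100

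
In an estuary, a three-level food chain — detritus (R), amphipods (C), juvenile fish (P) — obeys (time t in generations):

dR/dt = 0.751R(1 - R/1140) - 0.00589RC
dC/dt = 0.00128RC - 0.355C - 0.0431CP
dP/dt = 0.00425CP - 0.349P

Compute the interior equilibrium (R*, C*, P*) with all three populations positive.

From dP/dt = 0: 0.00425C* = 0.349, so C* = 82.1.
From dR/dt = 0: 0.751(1 - R*/1140) = 0.00589·82.1, giving R* = 1140·(1 - 0.644) = 406.
From dC/dt = 0: 0.00128·406 - 0.355 = 0.0431P*, so P* = 0.164/0.0431 = 3.81.

R* ≈ 406, C* ≈ 82.1, P* ≈ 3.81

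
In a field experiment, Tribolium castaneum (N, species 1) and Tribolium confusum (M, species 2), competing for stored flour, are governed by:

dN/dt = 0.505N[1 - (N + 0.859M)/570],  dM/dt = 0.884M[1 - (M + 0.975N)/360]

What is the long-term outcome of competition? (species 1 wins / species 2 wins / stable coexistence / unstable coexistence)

Compare the nullcline intercepts: K1/α12 = 570/0.859 = 664 > K2 = 360; K2/α21 = 360/0.975 = 369 < K1 = 570.
Since the inequalities point opposite ways, species 1 can invade but species 2 cannot.

species 1 excludes species 2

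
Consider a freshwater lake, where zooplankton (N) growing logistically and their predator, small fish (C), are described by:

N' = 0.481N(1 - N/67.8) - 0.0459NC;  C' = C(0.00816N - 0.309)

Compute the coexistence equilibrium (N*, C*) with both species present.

From dC/dt = 0 with C > 0: 0.00816N* = 0.309, so N* = 37.9.
Substitute into dN/dt = 0: 0.481(1 - 37.9/67.8) = 0.0459C*.
The bracket is 0.441, giving C* = 0.212/0.0459 = 4.63.

N* ≈ 37.9, C* ≈ 4.63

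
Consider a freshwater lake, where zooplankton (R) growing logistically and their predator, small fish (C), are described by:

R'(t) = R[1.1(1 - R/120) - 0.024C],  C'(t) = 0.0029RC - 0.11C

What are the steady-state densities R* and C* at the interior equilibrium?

R* ≈ 37.9, C* ≈ 31.3

From dC/dt = 0 with C > 0: 0.0029R* = 0.11, so R* = 37.9.
Substitute into dR/dt = 0: 1.1(1 - 37.9/120) = 0.024C*.
The bracket is 0.684, giving C* = 0.752/0.024 = 31.3.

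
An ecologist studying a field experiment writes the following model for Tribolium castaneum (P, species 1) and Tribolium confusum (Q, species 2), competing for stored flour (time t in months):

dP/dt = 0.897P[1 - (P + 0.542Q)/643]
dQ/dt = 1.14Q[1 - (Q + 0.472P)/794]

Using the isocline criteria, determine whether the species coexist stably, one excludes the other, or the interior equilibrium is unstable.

stable coexistence

Compare the nullcline intercepts: K1/α12 = 643/0.542 = 1190 > K2 = 794; K2/α21 = 794/0.472 = 1680 > K1 = 643.
Since both inequalities hold, each species can invade when rare, so the interior equilibrium is stable.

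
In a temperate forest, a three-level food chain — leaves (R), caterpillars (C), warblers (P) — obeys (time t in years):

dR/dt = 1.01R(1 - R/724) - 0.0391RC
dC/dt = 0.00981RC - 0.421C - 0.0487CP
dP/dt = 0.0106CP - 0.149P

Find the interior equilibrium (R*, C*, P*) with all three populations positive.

From dP/dt = 0: 0.0106C* = 0.149, so C* = 14.1.
From dR/dt = 0: 1.01(1 - R*/724) = 0.0391·14.1, giving R* = 724·(1 - 0.544) = 330.
From dC/dt = 0: 0.00981·330 - 0.421 = 0.0487P*, so P* = 2.82/0.0487 = 57.8.

R* ≈ 330, C* ≈ 14.1, P* ≈ 57.8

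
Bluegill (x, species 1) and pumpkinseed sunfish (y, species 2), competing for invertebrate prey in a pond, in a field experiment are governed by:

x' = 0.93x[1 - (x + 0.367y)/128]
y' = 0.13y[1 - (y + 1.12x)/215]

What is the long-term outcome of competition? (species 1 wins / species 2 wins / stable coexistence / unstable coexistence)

Compare the nullcline intercepts: K1/α12 = 128/0.367 = 349 > K2 = 215; K2/α21 = 215/1.12 = 192 > K1 = 128.
Since both inequalities hold, each species can invade when rare, so the interior equilibrium is stable.

stable coexistence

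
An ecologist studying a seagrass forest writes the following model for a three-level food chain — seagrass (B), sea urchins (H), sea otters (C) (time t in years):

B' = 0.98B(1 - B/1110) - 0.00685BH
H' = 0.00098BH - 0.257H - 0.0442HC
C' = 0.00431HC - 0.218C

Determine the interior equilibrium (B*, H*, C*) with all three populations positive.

From dC/dt = 0: 0.00431H* = 0.218, so H* = 50.6.
From dB/dt = 0: 0.98(1 - B*/1110) = 0.00685·50.6, giving B* = 1110·(1 - 0.354) = 718.
From dH/dt = 0: 0.00098·718 - 0.257 = 0.0442C*, so C* = 0.446/0.0442 = 10.1.

B* ≈ 718, H* ≈ 50.6, C* ≈ 10.1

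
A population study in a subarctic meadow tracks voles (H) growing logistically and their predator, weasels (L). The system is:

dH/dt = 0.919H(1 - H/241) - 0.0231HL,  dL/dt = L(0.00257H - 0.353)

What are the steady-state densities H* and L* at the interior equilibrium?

H* ≈ 137, L* ≈ 17.1

From dL/dt = 0 with L > 0: 0.00257H* = 0.353, so H* = 137.
Substitute into dH/dt = 0: 0.919(1 - 137/241) = 0.0231L*.
The bracket is 0.43, giving L* = 0.395/0.0231 = 17.1.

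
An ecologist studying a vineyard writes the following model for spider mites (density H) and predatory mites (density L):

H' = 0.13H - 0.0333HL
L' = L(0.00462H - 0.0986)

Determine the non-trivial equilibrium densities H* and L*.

Set dL/dt = 0 with L > 0: 0.00462H - 0.0986 = 0, so H* = 0.0986/0.00462 = 21.3.
Set dH/dt = 0 with H > 0: 0.13 - 0.0333L = 0, so L* = 0.13/0.0333 = 3.9.

H* ≈ 21.3, L* ≈ 3.9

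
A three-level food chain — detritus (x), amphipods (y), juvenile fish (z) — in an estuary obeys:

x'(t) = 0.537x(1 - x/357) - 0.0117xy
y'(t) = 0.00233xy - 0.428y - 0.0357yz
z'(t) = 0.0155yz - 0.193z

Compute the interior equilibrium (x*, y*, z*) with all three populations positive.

x* ≈ 260, y* ≈ 12.5, z* ≈ 4.99

From dz/dt = 0: 0.0155y* = 0.193, so y* = 12.5.
From dx/dt = 0: 0.537(1 - x*/357) = 0.0117·12.5, giving x* = 357·(1 - 0.271) = 260.
From dy/dt = 0: 0.00233·260 - 0.428 = 0.0357z*, so z* = 0.178/0.0357 = 4.99.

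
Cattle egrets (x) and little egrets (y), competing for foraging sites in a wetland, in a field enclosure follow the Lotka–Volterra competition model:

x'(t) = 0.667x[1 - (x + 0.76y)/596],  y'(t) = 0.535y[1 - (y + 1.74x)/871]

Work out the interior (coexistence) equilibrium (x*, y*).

Setting both brackets to zero gives the nullclines x + 0.76y = 596 and 1.74x + y = 871.
Substituting y = 871 - 1.74x into the first: x(1 - 0.76·1.74) = 596 - 0.76·871.
So x* = -66/-0.322 = 205, and then y* = 871 - 1.74·205 = 515.

x* ≈ 205, y* ≈ 515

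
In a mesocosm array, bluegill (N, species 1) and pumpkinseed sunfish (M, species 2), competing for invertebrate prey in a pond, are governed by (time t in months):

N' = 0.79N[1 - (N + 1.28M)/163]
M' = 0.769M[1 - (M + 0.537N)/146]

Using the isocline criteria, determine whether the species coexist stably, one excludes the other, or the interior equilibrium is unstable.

Compare the nullcline intercepts: K1/α12 = 163/1.28 = 127 < K2 = 146; K2/α21 = 146/0.537 = 272 > K1 = 163.
Since the inequalities point opposite ways, species 2 can invade but species 1 cannot.

species 2 excludes species 1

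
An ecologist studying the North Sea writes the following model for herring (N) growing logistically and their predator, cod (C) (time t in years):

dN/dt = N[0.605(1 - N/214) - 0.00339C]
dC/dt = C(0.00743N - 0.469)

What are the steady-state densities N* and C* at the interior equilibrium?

From dC/dt = 0 with C > 0: 0.00743N* = 0.469, so N* = 63.1.
Substitute into dN/dt = 0: 0.605(1 - 63.1/214) = 0.00339C*.
The bracket is 0.705, giving C* = 0.427/0.00339 = 126.

N* ≈ 63.1, C* ≈ 126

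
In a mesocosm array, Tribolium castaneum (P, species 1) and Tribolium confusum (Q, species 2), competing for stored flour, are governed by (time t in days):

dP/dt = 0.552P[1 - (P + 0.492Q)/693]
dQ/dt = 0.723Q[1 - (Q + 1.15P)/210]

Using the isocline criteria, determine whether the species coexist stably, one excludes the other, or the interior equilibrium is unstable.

Compare the nullcline intercepts: K1/α12 = 693/0.492 = 1410 > K2 = 210; K2/α21 = 210/1.15 = 183 < K1 = 693.
Since the inequalities point opposite ways, species 1 can invade but species 2 cannot.

species 1 excludes species 2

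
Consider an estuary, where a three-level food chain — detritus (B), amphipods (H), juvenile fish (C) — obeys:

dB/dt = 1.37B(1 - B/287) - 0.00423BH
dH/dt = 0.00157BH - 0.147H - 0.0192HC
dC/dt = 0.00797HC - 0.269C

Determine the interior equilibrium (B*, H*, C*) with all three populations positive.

From dC/dt = 0: 0.00797H* = 0.269, so H* = 33.8.
From dB/dt = 0: 1.37(1 - B*/287) = 0.00423·33.8, giving B* = 287·(1 - 0.104) = 257.
From dH/dt = 0: 0.00157·257 - 0.147 = 0.0192C*, so C* = 0.257/0.0192 = 13.4.

B* ≈ 257, H* ≈ 33.8, C* ≈ 13.4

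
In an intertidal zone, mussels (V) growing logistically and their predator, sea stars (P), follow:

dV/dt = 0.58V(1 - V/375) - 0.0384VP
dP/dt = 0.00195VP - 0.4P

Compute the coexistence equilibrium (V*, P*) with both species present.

V* ≈ 205, P* ≈ 6.84

From dP/dt = 0 with P > 0: 0.00195V* = 0.4, so V* = 205.
Substitute into dV/dt = 0: 0.58(1 - 205/375) = 0.0384P*.
The bracket is 0.453, giving P* = 0.263/0.0384 = 6.84.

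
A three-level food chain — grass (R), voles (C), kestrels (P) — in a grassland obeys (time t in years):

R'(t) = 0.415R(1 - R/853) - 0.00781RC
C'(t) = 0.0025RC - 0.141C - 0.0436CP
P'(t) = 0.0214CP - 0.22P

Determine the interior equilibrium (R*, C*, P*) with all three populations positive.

R* ≈ 688, C* ≈ 10.3, P* ≈ 36.2

From dP/dt = 0: 0.0214C* = 0.22, so C* = 10.3.
From dR/dt = 0: 0.415(1 - R*/853) = 0.00781·10.3, giving R* = 853·(1 - 0.193) = 688.
From dC/dt = 0: 0.0025·688 - 0.141 = 0.0436P*, so P* = 1.58/0.0436 = 36.2.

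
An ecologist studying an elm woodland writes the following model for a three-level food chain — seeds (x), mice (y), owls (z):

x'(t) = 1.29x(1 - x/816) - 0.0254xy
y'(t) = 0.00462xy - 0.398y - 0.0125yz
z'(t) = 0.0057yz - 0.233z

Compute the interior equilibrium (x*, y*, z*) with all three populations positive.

x* ≈ 159, y* ≈ 40.9, z* ≈ 27

From dz/dt = 0: 0.0057y* = 0.233, so y* = 40.9.
From dx/dt = 0: 1.29(1 - x*/816) = 0.0254·40.9, giving x* = 816·(1 - 0.805) = 159.
From dy/dt = 0: 0.00462·159 - 0.398 = 0.0125z*, so z* = 0.338/0.0125 = 27.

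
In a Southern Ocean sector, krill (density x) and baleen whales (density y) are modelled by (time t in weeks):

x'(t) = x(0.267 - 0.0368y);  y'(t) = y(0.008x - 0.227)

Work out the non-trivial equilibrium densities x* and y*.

x* ≈ 28.4, y* ≈ 7.26

Set dy/dt = 0 with y > 0: 0.008x - 0.227 = 0, so x* = 0.227/0.008 = 28.4.
Set dx/dt = 0 with x > 0: 0.267 - 0.0368y = 0, so y* = 0.267/0.0368 = 7.26.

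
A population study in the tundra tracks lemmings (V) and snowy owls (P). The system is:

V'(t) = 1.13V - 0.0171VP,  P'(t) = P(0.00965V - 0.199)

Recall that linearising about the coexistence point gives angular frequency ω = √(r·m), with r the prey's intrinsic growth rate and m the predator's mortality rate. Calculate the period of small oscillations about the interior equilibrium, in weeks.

Here r = 1.13 and m = 0.199, so r·m = 0.225.
ω = √0.225 = 0.474 per week, hence T = 2π/ω ≈ 13.2 weeks.

T ≈ 13.2 weeks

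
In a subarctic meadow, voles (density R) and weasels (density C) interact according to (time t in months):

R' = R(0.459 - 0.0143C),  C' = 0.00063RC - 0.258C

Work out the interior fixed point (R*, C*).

R* ≈ 410, C* ≈ 32.1

Set dC/dt = 0 with C > 0: 0.00063R - 0.258 = 0, so R* = 0.258/0.00063 = 410.
Set dR/dt = 0 with R > 0: 0.459 - 0.0143C = 0, so C* = 0.459/0.0143 = 32.1.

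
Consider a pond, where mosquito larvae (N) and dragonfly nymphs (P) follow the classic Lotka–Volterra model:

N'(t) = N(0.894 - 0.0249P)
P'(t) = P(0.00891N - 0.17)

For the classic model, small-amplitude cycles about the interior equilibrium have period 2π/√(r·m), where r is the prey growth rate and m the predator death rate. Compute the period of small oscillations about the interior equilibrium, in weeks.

Here r = 0.894 and m = 0.17, so r·m = 0.152.
ω = √0.152 = 0.39 per week, hence T = 2π/ω ≈ 16.1 weeks.

T ≈ 16.1 weeks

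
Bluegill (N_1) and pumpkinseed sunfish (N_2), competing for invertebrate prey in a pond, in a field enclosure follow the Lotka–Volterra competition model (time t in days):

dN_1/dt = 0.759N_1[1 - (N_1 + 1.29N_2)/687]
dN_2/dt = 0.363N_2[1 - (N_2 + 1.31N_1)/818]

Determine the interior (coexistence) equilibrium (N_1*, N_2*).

Setting both brackets to zero gives the nullclines N_1 + 1.29N_2 = 687 and 1.31N_1 + N_2 = 818.
Substituting N_2 = 818 - 1.31N_1 into the first: N_1(1 - 1.29·1.31) = 687 - 1.29·818.
So N_1* = -368/-0.69 = 534, and then N_2* = 818 - 1.31·534 = 119.

N_1* ≈ 534, N_2* ≈ 119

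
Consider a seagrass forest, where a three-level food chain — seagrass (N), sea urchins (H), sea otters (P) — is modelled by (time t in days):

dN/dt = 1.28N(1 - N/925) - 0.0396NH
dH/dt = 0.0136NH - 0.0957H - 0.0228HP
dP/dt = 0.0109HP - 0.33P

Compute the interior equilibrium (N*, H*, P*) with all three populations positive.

N* ≈ 58.6, H* ≈ 30.3, P* ≈ 30.8

From dP/dt = 0: 0.0109H* = 0.33, so H* = 30.3.
From dN/dt = 0: 1.28(1 - N*/925) = 0.0396·30.3, giving N* = 925·(1 - 0.937) = 58.6.
From dH/dt = 0: 0.0136·58.6 - 0.0957 = 0.0228P*, so P* = 0.701/0.0228 = 30.8.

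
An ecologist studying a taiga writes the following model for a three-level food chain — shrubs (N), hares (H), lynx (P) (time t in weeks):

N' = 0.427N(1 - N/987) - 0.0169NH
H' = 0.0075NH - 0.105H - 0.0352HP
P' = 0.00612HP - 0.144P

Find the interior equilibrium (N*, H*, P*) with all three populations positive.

From dP/dt = 0: 0.00612H* = 0.144, so H* = 23.5.
From dN/dt = 0: 0.427(1 - N*/987) = 0.0169·23.5, giving N* = 987·(1 - 0.931) = 67.8.
From dH/dt = 0: 0.0075·67.8 - 0.105 = 0.0352P*, so P* = 0.404/0.0352 = 11.5.

N* ≈ 67.8, H* ≈ 23.5, P* ≈ 11.5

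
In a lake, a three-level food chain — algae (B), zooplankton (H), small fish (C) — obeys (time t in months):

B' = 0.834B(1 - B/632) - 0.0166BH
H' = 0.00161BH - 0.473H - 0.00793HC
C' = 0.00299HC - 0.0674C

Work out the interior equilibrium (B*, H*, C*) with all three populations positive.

From dC/dt = 0: 0.00299H* = 0.0674, so H* = 22.5.
From dB/dt = 0: 0.834(1 - B*/632) = 0.0166·22.5, giving B* = 632·(1 - 0.449) = 348.
From dH/dt = 0: 0.00161·348 - 0.473 = 0.00793C*, so C* = 0.088/0.00793 = 11.1.

B* ≈ 348, H* ≈ 22.5, C* ≈ 11.1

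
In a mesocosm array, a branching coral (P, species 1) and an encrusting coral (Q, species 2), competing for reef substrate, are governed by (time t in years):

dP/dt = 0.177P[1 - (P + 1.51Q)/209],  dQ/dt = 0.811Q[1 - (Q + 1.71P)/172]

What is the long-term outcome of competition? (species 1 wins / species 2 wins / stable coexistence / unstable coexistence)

unstable coexistence (outcome depends on initial conditions)

Compare the nullcline intercepts: K1/α12 = 209/1.51 = 138 < K2 = 172; K2/α21 = 172/1.71 = 101 < K1 = 209.
Since both are reversed, neither can invade when rare; the interior point is a saddle.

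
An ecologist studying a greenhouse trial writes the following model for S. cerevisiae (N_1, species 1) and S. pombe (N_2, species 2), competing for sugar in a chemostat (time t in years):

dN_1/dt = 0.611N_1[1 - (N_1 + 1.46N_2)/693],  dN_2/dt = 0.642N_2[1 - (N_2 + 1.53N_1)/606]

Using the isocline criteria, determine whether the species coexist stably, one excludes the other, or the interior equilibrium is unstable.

unstable coexistence (outcome depends on initial conditions)

Compare the nullcline intercepts: K1/α12 = 693/1.46 = 475 < K2 = 606; K2/α21 = 606/1.53 = 396 < K1 = 693.
Since both are reversed, neither can invade when rare; the interior point is a saddle.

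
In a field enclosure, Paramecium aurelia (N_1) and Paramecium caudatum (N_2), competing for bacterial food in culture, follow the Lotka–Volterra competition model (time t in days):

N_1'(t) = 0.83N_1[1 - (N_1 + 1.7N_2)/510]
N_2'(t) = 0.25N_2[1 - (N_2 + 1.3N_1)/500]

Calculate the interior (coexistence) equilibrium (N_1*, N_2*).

N_1* ≈ 281, N_2* ≈ 135

Setting both brackets to zero gives the nullclines N_1 + 1.7N_2 = 510 and 1.3N_1 + N_2 = 500.
Substituting N_2 = 500 - 1.3N_1 into the first: N_1(1 - 1.7·1.3) = 510 - 1.7·500.
So N_1* = -340/-1.21 = 281, and then N_2* = 500 - 1.3·281 = 135.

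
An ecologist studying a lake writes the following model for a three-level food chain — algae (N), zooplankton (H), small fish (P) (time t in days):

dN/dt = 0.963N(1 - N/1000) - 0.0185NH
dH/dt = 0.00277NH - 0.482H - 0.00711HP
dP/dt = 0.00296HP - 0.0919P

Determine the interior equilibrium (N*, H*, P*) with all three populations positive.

N* ≈ 404, H* ≈ 31, P* ≈ 89.4

From dP/dt = 0: 0.00296H* = 0.0919, so H* = 31.
From dN/dt = 0: 0.963(1 - N*/1000) = 0.0185·31, giving N* = 1000·(1 - 0.596) = 404.
From dH/dt = 0: 0.00277·404 - 0.482 = 0.00711P*, so P* = 0.636/0.00711 = 89.4.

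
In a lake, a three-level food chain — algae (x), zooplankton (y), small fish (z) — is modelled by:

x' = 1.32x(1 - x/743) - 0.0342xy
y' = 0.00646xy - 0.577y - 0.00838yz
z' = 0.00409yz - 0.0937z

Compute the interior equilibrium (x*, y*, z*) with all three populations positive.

From dz/dt = 0: 0.00409y* = 0.0937, so y* = 22.9.
From dx/dt = 0: 1.32(1 - x*/743) = 0.0342·22.9, giving x* = 743·(1 - 0.594) = 302.
From dy/dt = 0: 0.00646·302 - 0.577 = 0.00838z*, so z* = 1.37/0.00838 = 164.

x* ≈ 302, y* ≈ 22.9, z* ≈ 164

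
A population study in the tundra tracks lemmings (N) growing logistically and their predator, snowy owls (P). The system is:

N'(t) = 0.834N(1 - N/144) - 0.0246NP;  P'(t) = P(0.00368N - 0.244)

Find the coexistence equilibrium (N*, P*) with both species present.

From dP/dt = 0 with P > 0: 0.00368N* = 0.244, so N* = 66.3.
Substitute into dN/dt = 0: 0.834(1 - 66.3/144) = 0.0246P*.
The bracket is 0.54, giving P* = 0.45/0.0246 = 18.3.

N* ≈ 66.3, P* ≈ 18.3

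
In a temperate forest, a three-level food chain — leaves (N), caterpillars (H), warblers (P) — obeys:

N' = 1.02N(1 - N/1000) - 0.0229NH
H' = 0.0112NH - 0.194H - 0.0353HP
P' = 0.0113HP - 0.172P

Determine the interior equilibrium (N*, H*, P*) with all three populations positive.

From dP/dt = 0: 0.0113H* = 0.172, so H* = 15.2.
From dN/dt = 0: 1.02(1 - N*/1000) = 0.0229·15.2, giving N* = 1000·(1 - 0.342) = 658.
From dH/dt = 0: 0.0112·658 - 0.194 = 0.0353P*, so P* = 7.18/0.0353 = 203.

N* ≈ 658, H* ≈ 15.2, P* ≈ 203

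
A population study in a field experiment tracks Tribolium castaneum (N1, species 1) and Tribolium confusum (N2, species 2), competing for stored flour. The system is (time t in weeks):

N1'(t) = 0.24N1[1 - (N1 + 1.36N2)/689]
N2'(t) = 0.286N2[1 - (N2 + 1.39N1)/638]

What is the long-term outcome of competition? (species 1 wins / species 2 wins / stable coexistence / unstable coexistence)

Compare the nullcline intercepts: K1/α12 = 689/1.36 = 507 < K2 = 638; K2/α21 = 638/1.39 = 459 < K1 = 689.
Since both are reversed, neither can invade when rare; the interior point is a saddle.

unstable coexistence (outcome depends on initial conditions)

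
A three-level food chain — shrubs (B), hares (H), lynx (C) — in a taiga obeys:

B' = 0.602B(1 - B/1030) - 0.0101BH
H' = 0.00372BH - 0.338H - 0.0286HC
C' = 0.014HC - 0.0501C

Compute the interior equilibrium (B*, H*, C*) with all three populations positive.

B* ≈ 968, H* ≈ 3.58, C* ≈ 114

From dC/dt = 0: 0.014H* = 0.0501, so H* = 3.58.
From dB/dt = 0: 0.602(1 - B*/1030) = 0.0101·3.58, giving B* = 1030·(1 - 0.06) = 968.
From dH/dt = 0: 0.00372·968 - 0.338 = 0.0286C*, so C* = 3.26/0.0286 = 114.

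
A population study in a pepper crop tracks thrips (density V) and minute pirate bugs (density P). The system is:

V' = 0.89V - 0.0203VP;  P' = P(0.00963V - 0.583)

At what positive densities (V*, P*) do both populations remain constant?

Set dP/dt = 0 with P > 0: 0.00963V - 0.583 = 0, so V* = 0.583/0.00963 = 60.5.
Set dV/dt = 0 with V > 0: 0.89 - 0.0203P = 0, so P* = 0.89/0.0203 = 43.8.

V* ≈ 60.5, P* ≈ 43.8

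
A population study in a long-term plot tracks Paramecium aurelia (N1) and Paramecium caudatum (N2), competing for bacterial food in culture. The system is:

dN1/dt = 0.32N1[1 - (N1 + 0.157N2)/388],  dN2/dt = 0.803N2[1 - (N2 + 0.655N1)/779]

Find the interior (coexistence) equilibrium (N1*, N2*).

Setting both brackets to zero gives the nullclines N1 + 0.157N2 = 388 and 0.655N1 + N2 = 779.
Substituting N2 = 779 - 0.655N1 into the first: N1(1 - 0.157·0.655) = 388 - 0.157·779.
So N1* = 266/0.897 = 296, and then N2* = 779 - 0.655·296 = 585.

N1* ≈ 296, N2* ≈ 585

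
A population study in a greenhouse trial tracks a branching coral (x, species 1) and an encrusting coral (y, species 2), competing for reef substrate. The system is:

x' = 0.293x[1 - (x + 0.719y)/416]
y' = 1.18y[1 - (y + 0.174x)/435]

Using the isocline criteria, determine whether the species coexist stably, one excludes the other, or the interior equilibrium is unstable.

Compare the nullcline intercepts: K1/α12 = 416/0.719 = 579 > K2 = 435; K2/α21 = 435/0.174 = 2500 > K1 = 416.
Since both inequalities hold, each species can invade when rare, so the interior equilibrium is stable.

stable coexistence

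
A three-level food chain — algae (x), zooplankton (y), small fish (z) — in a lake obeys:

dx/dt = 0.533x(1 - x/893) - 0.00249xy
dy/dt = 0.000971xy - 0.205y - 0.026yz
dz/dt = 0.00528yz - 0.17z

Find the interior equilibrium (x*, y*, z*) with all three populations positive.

x* ≈ 759, y* ≈ 32.2, z* ≈ 20.4

From dz/dt = 0: 0.00528y* = 0.17, so y* = 32.2.
From dx/dt = 0: 0.533(1 - x*/893) = 0.00249·32.2, giving x* = 893·(1 - 0.15) = 759.
From dy/dt = 0: 0.000971·759 - 0.205 = 0.026z*, so z* = 0.532/0.026 = 20.4.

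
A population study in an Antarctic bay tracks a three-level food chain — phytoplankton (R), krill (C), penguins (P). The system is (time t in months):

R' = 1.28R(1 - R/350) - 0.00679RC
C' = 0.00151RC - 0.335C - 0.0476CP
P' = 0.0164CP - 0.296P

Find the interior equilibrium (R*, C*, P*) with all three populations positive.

R* ≈ 316, C* ≈ 18, P* ≈ 3

From dP/dt = 0: 0.0164C* = 0.296, so C* = 18.
From dR/dt = 0: 1.28(1 - R*/350) = 0.00679·18, giving R* = 350·(1 - 0.0957) = 316.
From dC/dt = 0: 0.00151·316 - 0.335 = 0.0476P*, so P* = 0.143/0.0476 = 3.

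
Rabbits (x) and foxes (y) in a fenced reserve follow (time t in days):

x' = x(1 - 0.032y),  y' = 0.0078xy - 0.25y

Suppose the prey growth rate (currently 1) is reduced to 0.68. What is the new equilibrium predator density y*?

At the interior fixed point, setting dx/dt = 0 with x > 0 fixes y* = (prey growth rate)/(xy coefficient) — independent of the other coefficients.
With the change, y* = 0.68/0.032 = 21.2; it falls from 31.2.

y* ≈ 21.2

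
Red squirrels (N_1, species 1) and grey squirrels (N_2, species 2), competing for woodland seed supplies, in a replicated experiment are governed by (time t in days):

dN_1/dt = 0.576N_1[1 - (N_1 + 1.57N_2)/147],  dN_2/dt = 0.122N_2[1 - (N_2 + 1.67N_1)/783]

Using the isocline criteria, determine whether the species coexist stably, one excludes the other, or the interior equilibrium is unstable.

species 2 excludes species 1

Compare the nullcline intercepts: K1/α12 = 147/1.57 = 93.6 < K2 = 783; K2/α21 = 783/1.67 = 469 > K1 = 147.
Since the inequalities point opposite ways, species 2 can invade but species 1 cannot.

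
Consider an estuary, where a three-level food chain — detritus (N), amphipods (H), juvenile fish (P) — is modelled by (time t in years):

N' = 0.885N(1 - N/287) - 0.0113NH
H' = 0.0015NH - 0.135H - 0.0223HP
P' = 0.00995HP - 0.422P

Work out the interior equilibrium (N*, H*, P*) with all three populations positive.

From dP/dt = 0: 0.00995H* = 0.422, so H* = 42.4.
From dN/dt = 0: 0.885(1 - N*/287) = 0.0113·42.4, giving N* = 287·(1 - 0.542) = 132.
From dH/dt = 0: 0.0015·132 - 0.135 = 0.0223P*, so P* = 0.0624/0.0223 = 2.8.

N* ≈ 132, H* ≈ 42.4, P* ≈ 2.8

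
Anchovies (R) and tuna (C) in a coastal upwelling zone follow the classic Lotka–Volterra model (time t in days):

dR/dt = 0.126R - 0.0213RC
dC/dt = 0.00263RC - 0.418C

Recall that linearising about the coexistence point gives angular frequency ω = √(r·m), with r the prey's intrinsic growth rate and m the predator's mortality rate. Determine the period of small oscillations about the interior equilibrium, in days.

Here r = 0.126 and m = 0.418, so r·m = 0.0527.
ω = √0.0527 = 0.229 per day, hence T = 2π/ω ≈ 27.4 days.

T ≈ 27.4 days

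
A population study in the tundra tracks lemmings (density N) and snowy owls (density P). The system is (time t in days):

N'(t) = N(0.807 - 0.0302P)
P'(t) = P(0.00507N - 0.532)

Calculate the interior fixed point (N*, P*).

Set dP/dt = 0 with P > 0: 0.00507N - 0.532 = 0, so N* = 0.532/0.00507 = 105.
Set dN/dt = 0 with N > 0: 0.807 - 0.0302P = 0, so P* = 0.807/0.0302 = 26.7.

N* ≈ 105, P* ≈ 26.7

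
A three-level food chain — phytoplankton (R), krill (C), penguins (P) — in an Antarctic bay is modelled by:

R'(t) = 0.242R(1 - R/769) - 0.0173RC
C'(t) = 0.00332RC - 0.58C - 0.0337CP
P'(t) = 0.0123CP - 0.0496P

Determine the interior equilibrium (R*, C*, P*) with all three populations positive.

From dP/dt = 0: 0.0123C* = 0.0496, so C* = 4.03.
From dR/dt = 0: 0.242(1 - R*/769) = 0.0173·4.03, giving R* = 769·(1 - 0.288) = 547.
From dC/dt = 0: 0.00332·547 - 0.58 = 0.0337P*, so P* = 1.24/0.0337 = 36.7.

R* ≈ 547, C* ≈ 4.03, P* ≈ 36.7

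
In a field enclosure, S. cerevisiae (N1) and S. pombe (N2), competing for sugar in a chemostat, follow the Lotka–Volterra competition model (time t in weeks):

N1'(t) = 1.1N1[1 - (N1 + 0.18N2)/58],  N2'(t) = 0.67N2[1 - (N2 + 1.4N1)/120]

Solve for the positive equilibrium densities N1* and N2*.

Setting both brackets to zero gives the nullclines N1 + 0.18N2 = 58 and 1.4N1 + N2 = 120.
Substituting N2 = 120 - 1.4N1 into the first: N1(1 - 0.18·1.4) = 58 - 0.18·120.
So N1* = 36.4/0.748 = 48.7, and then N2* = 120 - 1.4·48.7 = 51.9.

N1* ≈ 48.7, N2* ≈ 51.9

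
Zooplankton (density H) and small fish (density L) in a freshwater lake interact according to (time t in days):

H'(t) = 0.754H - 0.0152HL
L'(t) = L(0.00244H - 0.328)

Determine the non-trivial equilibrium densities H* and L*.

H* ≈ 134, L* ≈ 49.6

Set dL/dt = 0 with L > 0: 0.00244H - 0.328 = 0, so H* = 0.328/0.00244 = 134.
Set dH/dt = 0 with H > 0: 0.754 - 0.0152L = 0, so L* = 0.754/0.0152 = 49.6.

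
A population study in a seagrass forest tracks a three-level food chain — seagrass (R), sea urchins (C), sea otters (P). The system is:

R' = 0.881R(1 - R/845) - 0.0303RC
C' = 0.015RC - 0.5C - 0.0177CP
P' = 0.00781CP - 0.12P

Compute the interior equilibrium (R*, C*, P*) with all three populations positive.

R* ≈ 398, C* ≈ 15.4, P* ≈ 309

From dP/dt = 0: 0.00781C* = 0.12, so C* = 15.4.
From dR/dt = 0: 0.881(1 - R*/845) = 0.0303·15.4, giving R* = 845·(1 - 0.528) = 398.
From dC/dt = 0: 0.015·398 - 0.5 = 0.0177P*, so P* = 5.48/0.0177 = 309.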